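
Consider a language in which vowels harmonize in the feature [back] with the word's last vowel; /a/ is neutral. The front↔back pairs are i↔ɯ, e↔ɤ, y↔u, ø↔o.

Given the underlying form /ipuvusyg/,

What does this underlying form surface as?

/u/ harmonizes with /y/ ([-back]) → [y]
/u/ harmonizes with /y/ ([-back]) → [y]

[ipyvysyg]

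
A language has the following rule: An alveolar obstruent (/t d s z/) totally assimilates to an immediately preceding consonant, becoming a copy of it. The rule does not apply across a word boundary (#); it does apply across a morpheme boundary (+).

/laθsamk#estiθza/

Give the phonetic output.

/s/ after /θ/ → [θ] (total assimilation)
/t/ after /s/ → [s] (total assimilation)
/z/ after /θ/ → [θ] (total assimilation)

[laθθamk#essiθθa]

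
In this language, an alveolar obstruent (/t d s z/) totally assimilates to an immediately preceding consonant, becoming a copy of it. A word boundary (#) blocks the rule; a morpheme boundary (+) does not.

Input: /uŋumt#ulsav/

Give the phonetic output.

/t/ after /m/ → [m] (total assimilation)
/s/ after /l/ → [l] (total assimilation)

[uŋumm#ullav]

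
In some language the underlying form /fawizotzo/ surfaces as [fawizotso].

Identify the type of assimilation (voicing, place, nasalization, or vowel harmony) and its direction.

voicing assimilation, progressive

/z/→[s].
Each target copies a feature from the preceding segment, so the direction is progressive.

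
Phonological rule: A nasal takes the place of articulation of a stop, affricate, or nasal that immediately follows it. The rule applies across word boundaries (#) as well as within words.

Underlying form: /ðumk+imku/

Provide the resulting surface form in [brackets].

[ðuŋk+iŋku]

/m/ before /k/ (velar) → [ŋ]
/m/ before /k/ (velar) → [ŋ]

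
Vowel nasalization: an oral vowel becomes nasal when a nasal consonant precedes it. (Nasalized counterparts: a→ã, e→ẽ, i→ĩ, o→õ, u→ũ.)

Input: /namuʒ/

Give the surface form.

[nãmũʒ]

/a/ after nasal /n/ → [ã]
/u/ after nasal /m/ → [ũ]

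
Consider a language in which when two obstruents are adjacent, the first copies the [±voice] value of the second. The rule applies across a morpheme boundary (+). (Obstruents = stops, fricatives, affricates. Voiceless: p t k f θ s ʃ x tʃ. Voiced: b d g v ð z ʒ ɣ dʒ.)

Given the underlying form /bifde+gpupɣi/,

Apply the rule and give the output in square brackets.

/f/ before /d/ (voiced) → [v]
/g/ before /p/ (voiceless) → [k]
/p/ before /ɣ/ (voiced) → [b]

[bivde+kpubɣi]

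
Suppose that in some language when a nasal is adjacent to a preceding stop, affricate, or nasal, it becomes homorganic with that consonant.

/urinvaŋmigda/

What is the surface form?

/m/ after /ŋ/ (velar) → [ŋ]

[urinvaŋŋigda]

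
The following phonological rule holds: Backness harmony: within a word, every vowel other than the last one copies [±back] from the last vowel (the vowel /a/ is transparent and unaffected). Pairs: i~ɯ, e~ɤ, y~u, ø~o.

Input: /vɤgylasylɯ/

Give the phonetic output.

/y/ harmonizes with /ɯ/ ([+back]) → [u]
/y/ harmonizes with /ɯ/ ([+back]) → [u]

[vɤgulasulɯ]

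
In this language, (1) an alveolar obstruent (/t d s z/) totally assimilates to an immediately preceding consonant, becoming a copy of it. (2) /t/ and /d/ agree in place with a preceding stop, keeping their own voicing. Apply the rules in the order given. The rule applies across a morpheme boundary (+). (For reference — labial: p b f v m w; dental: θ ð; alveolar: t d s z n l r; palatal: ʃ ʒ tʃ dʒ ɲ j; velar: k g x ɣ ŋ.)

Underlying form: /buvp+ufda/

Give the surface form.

Rule 1: /d/ after /f/ → [f] (total assimilation)
After rule 1: buvp+uffa
Rule 2: no segment meets the rule's conditions; no change.

[buvp+uffa]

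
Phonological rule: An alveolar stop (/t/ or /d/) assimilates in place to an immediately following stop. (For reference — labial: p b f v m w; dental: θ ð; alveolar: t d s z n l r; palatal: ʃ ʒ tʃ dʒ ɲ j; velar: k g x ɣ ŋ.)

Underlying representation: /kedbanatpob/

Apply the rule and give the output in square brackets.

/d/ before /b/ (labial) → [b]
/t/ before /p/ (labial) → [p]

[kebbanappob]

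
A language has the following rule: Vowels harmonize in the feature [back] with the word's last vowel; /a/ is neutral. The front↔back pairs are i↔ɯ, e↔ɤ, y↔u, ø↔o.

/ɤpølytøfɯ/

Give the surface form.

/ø/ harmonizes with /ɯ/ ([+back]) → [o]
/y/ harmonizes with /ɯ/ ([+back]) → [u]
/ø/ harmonizes with /ɯ/ ([+back]) → [o]

[ɤpolutofɯ]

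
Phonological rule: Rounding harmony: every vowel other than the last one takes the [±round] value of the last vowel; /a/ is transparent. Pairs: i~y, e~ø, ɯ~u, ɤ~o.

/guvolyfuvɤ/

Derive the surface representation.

[gɯvɤlifɯvɤ]

/u/ harmonizes with /ɤ/ ([-round]) → [ɯ]
/o/ harmonizes with /ɤ/ ([-round]) → [ɤ]
/y/ harmonizes with /ɤ/ ([-round]) → [i]
/u/ harmonizes with /ɤ/ ([-round]) → [ɯ]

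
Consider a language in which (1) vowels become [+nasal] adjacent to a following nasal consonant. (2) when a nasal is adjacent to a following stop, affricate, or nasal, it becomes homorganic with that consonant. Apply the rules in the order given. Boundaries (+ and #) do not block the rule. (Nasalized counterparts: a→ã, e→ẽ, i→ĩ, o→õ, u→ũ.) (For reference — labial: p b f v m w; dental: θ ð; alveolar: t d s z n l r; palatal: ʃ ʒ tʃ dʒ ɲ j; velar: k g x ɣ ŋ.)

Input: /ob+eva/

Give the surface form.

[ob+eva]

Rule 1: no segment meets the rule's conditions; no change.
After rule 1: ob+eva
Rule 2: no segment meets the rule's conditions; no change.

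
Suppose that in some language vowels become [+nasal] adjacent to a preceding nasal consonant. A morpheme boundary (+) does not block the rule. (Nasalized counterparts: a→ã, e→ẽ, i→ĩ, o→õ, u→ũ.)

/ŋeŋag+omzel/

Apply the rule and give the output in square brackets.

/e/ after nasal /ŋ/ → [ẽ]
/a/ after nasal /ŋ/ → [ã]

[ŋẽŋãg+omzel]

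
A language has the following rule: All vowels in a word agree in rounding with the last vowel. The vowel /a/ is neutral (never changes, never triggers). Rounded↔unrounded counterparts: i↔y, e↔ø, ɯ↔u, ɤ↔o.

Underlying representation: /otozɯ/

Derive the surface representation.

/o/ harmonizes with /ɯ/ ([-round]) → [ɤ]
/o/ harmonizes with /ɯ/ ([-round]) → [ɤ]

[ɤtɤzɯ]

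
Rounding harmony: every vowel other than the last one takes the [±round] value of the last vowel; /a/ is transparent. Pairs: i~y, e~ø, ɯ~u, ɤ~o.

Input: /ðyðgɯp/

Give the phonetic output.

/y/ harmonizes with /ɯ/ ([-round]) → [i]

[ðiðgɯp]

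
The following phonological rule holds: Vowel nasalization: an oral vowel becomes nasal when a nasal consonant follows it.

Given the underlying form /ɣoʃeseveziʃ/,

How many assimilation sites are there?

No segment meets the rule's conditions.

0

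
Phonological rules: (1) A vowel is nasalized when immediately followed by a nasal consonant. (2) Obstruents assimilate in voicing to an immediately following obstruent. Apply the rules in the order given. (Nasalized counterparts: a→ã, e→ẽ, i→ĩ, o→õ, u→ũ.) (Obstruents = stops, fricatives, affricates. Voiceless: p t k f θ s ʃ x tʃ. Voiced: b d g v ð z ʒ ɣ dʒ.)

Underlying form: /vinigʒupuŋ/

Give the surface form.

Rule 1: /i/ before nasal /n/ → [ĩ]
Rule 1: /u/ before nasal /ŋ/ → [ũ]
After rule 1: vĩnigʒupũŋ
Rule 2: no segment meets the rule's conditions; no change.

[vĩnigʒupũŋ]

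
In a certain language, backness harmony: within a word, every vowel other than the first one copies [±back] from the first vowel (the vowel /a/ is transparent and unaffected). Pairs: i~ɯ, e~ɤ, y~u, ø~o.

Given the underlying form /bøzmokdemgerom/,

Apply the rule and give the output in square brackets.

[bøzmøkdemgerøm]

/o/ harmonizes with /ø/ ([-back]) → [ø]
/o/ harmonizes with /ø/ ([-back]) → [ø]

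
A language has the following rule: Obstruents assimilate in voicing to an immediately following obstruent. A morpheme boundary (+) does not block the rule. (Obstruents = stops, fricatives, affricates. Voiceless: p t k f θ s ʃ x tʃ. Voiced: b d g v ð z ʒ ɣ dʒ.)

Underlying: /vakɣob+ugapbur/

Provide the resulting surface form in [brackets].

/k/ before /ɣ/ (voiced) → [g]
/p/ before /b/ (voiced) → [b]

[vagɣob+ugabbur]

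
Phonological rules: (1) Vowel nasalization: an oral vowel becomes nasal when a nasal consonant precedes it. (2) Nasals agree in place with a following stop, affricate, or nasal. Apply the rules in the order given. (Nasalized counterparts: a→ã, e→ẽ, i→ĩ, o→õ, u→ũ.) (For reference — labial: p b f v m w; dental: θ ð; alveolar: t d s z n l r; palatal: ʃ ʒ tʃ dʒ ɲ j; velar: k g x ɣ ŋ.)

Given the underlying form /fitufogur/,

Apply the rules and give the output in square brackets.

Rule 1: no segment meets the rule's conditions; no change.
After rule 1: fitufogur
Rule 2: no segment meets the rule's conditions; no change.

[fitufogur]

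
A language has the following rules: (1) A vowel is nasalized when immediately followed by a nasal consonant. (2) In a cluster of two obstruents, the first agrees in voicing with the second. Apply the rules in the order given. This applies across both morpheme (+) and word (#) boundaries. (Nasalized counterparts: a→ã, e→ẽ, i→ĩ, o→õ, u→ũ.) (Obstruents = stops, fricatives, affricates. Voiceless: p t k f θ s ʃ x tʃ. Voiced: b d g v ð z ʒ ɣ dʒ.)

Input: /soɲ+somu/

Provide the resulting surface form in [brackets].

[sõɲ+sõmu]

Rule 1: /o/ before nasal /ɲ/ → [õ]
Rule 1: /o/ before nasal /m/ → [õ]
After rule 1: sõɲ+sõmu
Rule 2: no segment meets the rule's conditions; no change.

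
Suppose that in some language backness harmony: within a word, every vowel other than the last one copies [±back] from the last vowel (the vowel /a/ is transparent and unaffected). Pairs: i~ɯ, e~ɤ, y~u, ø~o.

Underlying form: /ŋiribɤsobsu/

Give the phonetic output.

[ŋɯrɯbɤsobsu]

/i/ harmonizes with /u/ ([+back]) → [ɯ]
/i/ harmonizes with /u/ ([+back]) → [ɯ]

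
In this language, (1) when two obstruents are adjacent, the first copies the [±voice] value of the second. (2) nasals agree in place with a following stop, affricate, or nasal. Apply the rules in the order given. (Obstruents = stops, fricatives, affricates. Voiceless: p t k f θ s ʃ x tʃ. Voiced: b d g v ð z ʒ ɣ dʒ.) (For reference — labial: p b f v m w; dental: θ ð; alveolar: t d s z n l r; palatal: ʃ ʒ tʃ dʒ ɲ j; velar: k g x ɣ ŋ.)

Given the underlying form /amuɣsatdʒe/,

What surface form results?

[amuxsaddʒe]

Rule 1: /ɣ/ before /s/ (voiceless) → [x]
Rule 1: /t/ before /dʒ/ (voiced) → [d]
After rule 1: amuxsaddʒe
Rule 2: no segment meets the rule's conditions; no change.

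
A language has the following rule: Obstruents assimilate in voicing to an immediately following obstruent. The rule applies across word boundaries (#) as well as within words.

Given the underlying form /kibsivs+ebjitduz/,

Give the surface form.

/b/ before /s/ (voiceless) → [p]
/v/ before /s/ (voiceless) → [f]
/t/ before /d/ (voiced) → [d]

[kipsifs+ebjidduz]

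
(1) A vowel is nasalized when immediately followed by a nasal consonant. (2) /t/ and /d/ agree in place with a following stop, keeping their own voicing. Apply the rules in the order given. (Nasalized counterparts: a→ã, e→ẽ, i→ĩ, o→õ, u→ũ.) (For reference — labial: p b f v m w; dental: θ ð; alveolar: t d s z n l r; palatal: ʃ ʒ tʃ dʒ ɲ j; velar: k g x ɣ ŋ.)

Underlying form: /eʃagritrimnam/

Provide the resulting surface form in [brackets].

Rule 1: /i/ before nasal /m/ → [ĩ]
Rule 1: /a/ before nasal /m/ → [ã]
After rule 1: eʃagritrĩmnãm
Rule 2: no segment meets the rule's conditions; no change.

[eʃagritrĩmnãm]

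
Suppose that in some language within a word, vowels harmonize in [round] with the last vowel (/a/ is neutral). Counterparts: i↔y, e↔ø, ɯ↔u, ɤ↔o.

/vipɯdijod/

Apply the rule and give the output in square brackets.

/i/ harmonizes with /o/ ([+round]) → [y]
/ɯ/ harmonizes with /o/ ([+round]) → [u]
/i/ harmonizes with /o/ ([+round]) → [y]

[vypudyjod]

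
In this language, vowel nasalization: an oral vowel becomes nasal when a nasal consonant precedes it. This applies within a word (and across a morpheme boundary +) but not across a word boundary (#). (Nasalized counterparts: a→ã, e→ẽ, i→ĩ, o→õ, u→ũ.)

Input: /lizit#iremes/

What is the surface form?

[lizit#iremẽs]

/e/ after nasal /m/ → [ẽ]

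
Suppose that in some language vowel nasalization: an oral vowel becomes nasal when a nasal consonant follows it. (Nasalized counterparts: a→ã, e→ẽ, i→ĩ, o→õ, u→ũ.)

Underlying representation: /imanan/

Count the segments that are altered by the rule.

/i/ before nasal /m/ → [ĩ]
/a/ before nasal /n/ → [ã]
/a/ before nasal /n/ → [ã]
3 segments change.

3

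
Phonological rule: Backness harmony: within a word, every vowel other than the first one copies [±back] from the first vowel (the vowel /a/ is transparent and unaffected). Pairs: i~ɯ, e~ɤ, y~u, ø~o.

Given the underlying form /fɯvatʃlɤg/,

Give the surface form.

[fɯvatʃlɤg]

no segment meets the rule's conditions; no change.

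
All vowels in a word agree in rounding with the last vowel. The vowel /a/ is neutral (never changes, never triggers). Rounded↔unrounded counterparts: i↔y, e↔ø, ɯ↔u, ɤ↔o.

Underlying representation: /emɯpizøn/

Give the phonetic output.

[ømupyzøn]

/e/ harmonizes with /ø/ ([+round]) → [ø]
/ɯ/ harmonizes with /ø/ ([+round]) → [u]
/i/ harmonizes with /ø/ ([+round]) → [y]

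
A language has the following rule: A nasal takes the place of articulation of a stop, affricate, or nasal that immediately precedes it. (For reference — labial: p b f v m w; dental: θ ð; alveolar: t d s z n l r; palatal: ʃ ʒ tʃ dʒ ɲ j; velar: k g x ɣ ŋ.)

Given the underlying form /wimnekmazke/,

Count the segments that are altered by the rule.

2

/n/ after /m/ (labial) → [m]
/m/ after /k/ (velar) → [ŋ]
2 segments change.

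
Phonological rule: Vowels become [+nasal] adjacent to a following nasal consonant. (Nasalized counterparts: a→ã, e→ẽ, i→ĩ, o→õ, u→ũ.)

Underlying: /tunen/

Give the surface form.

/u/ before nasal /n/ → [ũ]
/e/ before nasal /n/ → [ẽ]

[tũnẽn]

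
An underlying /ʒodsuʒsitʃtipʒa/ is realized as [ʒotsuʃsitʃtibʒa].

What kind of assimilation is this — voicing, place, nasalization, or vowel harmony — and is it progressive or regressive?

voicing assimilation, regressive

/d/→[t] /ʒ/→[ʃ] /p/→[b].
Each target copies a feature from the following segment, so the direction is regressive.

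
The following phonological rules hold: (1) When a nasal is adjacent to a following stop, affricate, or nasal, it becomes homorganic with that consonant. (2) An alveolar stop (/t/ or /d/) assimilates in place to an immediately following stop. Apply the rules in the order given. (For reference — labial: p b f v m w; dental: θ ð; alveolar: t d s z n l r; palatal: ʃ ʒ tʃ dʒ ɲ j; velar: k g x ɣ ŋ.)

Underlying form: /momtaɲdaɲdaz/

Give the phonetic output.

Rule 1: /m/ before /t/ (alveolar) → [n]
Rule 1: /ɲ/ before /d/ (alveolar) → [n]
Rule 1: /ɲ/ before /d/ (alveolar) → [n]
After rule 1: montandandaz
Rule 2: no segment meets the rule's conditions; no change.

[montandandaz]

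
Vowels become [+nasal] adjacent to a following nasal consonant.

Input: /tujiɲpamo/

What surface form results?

[tujĩɲpãmo]

/i/ before nasal /ɲ/ → [ĩ]
/a/ before nasal /m/ → [ã]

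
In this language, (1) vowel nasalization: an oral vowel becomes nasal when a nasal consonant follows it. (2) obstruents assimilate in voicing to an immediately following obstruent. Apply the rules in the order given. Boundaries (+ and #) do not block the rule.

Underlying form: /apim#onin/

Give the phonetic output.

Rule 1: /i/ before nasal /m/ → [ĩ]
Rule 1: /o/ before nasal /n/ → [õ]
Rule 1: /i/ before nasal /n/ → [ĩ]
After rule 1: apĩm#õnĩn
Rule 2: no segment meets the rule's conditions; no change.

[apĩm#õnĩn]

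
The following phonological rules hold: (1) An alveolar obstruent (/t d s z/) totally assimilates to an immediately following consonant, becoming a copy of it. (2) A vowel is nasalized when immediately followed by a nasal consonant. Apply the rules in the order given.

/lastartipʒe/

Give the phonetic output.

[lattartipʒe]

Rule 1: /s/ before /t/ → [t] (total assimilation)
After rule 1: lattartipʒe
Rule 2: no segment meets the rule's conditions; no change.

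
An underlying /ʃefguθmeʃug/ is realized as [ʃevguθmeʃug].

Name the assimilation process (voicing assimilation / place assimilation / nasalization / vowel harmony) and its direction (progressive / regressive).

voicing assimilation, regressive

/f/→[v].
Each target copies a feature from the following segment, so the direction is regressive.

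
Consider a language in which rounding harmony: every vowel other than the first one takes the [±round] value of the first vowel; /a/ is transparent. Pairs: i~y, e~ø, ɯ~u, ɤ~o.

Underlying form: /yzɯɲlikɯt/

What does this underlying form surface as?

[yzuɲlykut]

/ɯ/ harmonizes with /y/ ([+round]) → [u]
/i/ harmonizes with /y/ ([+round]) → [y]
/ɯ/ harmonizes with /y/ ([+round]) → [u]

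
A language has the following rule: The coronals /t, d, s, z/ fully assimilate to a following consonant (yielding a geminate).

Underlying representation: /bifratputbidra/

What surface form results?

[bifrappubbirra]

/t/ before /p/ → [p] (total assimilation)
/t/ before /b/ → [b] (total assimilation)
/d/ before /r/ → [r] (total assimilation)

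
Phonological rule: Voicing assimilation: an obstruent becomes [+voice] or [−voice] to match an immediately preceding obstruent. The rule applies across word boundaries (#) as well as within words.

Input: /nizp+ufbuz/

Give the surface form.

/p/ after /z/ (voiced) → [b]
/b/ after /f/ (voiceless) → [p]

[nizb+ufpuz]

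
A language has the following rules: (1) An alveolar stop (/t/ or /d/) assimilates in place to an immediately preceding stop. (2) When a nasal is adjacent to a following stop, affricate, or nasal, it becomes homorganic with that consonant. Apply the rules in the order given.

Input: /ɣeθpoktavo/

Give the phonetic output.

Rule 1: /t/ after /k/ (velar) → [k]
After rule 1: ɣeθpokkavo
Rule 2: no segment meets the rule's conditions; no change.

[ɣeθpokkavo]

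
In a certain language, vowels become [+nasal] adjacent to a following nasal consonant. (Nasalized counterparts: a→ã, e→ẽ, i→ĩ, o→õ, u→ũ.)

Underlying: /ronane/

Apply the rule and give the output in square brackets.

[rõnãne]

/o/ before nasal /n/ → [õ]
/a/ before nasal /n/ → [ã]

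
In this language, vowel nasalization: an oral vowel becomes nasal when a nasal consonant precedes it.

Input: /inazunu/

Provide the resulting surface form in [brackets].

[inãzunũ]

/a/ after nasal /n/ → [ã]
/u/ after nasal /n/ → [ũ]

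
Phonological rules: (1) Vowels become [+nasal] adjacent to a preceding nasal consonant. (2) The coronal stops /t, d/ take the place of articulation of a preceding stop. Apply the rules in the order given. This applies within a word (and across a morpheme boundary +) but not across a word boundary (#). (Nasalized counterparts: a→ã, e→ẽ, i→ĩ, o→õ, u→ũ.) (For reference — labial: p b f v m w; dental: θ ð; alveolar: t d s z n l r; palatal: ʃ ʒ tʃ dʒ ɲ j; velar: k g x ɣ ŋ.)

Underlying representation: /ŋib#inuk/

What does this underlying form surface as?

Rule 1: /i/ after nasal /ŋ/ → [ĩ]
Rule 1: /u/ after nasal /n/ → [ũ]
After rule 1: ŋĩb#inũk
Rule 2: no segment meets the rule's conditions; no change.

[ŋĩb#inũk]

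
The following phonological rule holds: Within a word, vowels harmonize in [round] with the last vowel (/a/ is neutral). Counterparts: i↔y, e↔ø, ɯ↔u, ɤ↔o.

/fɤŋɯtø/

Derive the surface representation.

/ɤ/ harmonizes with /ø/ ([+round]) → [o]
/ɯ/ harmonizes with /ø/ ([+round]) → [u]

[foŋutø]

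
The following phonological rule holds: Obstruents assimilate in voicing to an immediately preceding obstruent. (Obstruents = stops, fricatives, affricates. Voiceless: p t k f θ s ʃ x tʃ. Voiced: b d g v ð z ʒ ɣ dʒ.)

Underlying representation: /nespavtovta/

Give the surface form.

/t/ after /v/ (voiced) → [d]
/t/ after /v/ (voiced) → [d]

[nespavdovda]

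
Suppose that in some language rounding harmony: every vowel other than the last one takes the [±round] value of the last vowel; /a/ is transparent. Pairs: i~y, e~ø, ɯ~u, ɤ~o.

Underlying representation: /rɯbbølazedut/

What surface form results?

/ɯ/ harmonizes with /u/ ([+round]) → [u]
/e/ harmonizes with /u/ ([+round]) → [ø]

[rubbølazødut]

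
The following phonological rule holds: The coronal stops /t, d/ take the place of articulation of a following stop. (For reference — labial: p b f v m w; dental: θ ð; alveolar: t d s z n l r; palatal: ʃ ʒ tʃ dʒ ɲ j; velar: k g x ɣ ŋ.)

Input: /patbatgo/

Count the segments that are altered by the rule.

/t/ before /b/ (labial) → [p]
/t/ before /g/ (velar) → [k]
2 segments change.

2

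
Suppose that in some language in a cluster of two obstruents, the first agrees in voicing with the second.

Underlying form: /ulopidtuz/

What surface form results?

/d/ before /t/ (voiceless) → [t]

[ulopittuz]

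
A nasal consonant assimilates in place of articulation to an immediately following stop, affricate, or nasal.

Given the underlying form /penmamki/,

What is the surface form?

[pemmaŋki]

/n/ before /m/ (labial) → [m]
/m/ before /k/ (velar) → [ŋ]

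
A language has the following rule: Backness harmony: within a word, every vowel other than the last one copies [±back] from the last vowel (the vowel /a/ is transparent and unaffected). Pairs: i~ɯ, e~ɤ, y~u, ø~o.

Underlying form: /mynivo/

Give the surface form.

[munɯvo]

/y/ harmonizes with /o/ ([+back]) → [u]
/i/ harmonizes with /o/ ([+back]) → [ɯ]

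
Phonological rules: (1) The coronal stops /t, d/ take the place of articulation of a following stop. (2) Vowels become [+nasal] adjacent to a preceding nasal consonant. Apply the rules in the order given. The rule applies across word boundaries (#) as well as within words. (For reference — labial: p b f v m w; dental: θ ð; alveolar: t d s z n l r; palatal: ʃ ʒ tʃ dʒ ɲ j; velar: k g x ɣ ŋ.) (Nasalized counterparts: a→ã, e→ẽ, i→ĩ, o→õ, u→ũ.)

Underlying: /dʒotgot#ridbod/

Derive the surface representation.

Rule 1: /t/ before /g/ (velar) → [k]
Rule 1: /d/ before /b/ (labial) → [b]
After rule 1: dʒokgot#ribbod
Rule 2: no segment meets the rule's conditions; no change.

[dʒokgot#ribbod]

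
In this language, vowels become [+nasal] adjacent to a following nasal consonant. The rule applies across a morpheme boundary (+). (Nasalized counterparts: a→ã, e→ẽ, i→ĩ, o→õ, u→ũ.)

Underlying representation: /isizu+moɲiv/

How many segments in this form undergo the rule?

/u/ before nasal /m/ → [ũ]
/o/ before nasal /ɲ/ → [õ]
2 segments change.

2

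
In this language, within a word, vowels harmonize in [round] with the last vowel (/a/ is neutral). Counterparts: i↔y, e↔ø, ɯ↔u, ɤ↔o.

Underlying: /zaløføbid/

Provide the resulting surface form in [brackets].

[zalefebid]

/ø/ harmonizes with /i/ ([-round]) → [e]
/ø/ harmonizes with /i/ ([-round]) → [e]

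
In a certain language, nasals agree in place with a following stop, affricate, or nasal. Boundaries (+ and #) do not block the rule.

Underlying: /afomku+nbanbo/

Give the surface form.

[afoŋku+mbambo]

/m/ before /k/ (velar) → [ŋ]
/n/ before /b/ (labial) → [m]
/n/ before /b/ (labial) → [m]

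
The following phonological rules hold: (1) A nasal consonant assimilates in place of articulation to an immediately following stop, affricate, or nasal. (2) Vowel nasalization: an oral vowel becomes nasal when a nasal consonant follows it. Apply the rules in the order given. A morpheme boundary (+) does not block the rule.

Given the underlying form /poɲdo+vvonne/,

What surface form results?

Rule 1: /ɲ/ before /d/ (alveolar) → [n]
After rule 1: pondo+vvonne
Rule 2: /o/ before nasal /n/ → [õ]
Rule 2: /o/ before nasal /n/ → [õ]

[põndo+vvõnne]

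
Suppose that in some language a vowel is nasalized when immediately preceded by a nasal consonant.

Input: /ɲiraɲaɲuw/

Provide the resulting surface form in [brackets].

[ɲĩraɲãɲũw]

/i/ after nasal /ɲ/ → [ĩ]
/a/ after nasal /ɲ/ → [ã]
/u/ after nasal /ɲ/ → [ũ]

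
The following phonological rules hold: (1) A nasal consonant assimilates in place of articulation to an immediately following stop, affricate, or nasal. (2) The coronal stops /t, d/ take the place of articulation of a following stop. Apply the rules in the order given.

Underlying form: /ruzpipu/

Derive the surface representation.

[ruzpipu]

Rule 1: no segment meets the rule's conditions; no change.
After rule 1: ruzpipu
Rule 2: no segment meets the rule's conditions; no change.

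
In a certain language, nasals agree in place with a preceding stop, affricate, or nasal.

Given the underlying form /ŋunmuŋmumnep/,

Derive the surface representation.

[ŋunnuŋŋummep]

/m/ after /n/ (alveolar) → [n]
/m/ after /ŋ/ (velar) → [ŋ]
/n/ after /m/ (labial) → [m]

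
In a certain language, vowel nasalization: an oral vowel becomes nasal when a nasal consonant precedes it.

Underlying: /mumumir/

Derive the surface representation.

[mũmũmĩr]

/u/ after nasal /m/ → [ũ]
/u/ after nasal /m/ → [ũ]
/i/ after nasal /m/ → [ĩ]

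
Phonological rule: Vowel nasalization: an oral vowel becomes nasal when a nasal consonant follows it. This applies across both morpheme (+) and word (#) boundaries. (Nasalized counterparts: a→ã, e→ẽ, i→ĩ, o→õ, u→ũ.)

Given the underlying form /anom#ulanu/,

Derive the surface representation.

/a/ before nasal /n/ → [ã]
/o/ before nasal /m/ → [õ]
/a/ before nasal /n/ → [ã]

[ãnõm#ulãnu]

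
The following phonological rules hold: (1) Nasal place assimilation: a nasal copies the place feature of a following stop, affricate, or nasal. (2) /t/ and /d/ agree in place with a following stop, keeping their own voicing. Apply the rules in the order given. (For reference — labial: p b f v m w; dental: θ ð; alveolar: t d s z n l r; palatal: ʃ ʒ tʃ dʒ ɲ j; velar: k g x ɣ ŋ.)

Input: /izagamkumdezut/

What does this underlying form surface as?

[izagaŋkundezut]

Rule 1: /m/ before /k/ (velar) → [ŋ]
Rule 1: /m/ before /d/ (alveolar) → [n]
After rule 1: izagaŋkundezut
Rule 2: no segment meets the rule's conditions; no change.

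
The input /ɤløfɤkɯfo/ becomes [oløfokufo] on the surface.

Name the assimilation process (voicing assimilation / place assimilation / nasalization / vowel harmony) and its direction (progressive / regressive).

/ɤ/→[o] /ɤ/→[o] /ɯ/→[u].
Vowels agree with the last vowel, so the harmony is regressive.

vowel harmony, regressive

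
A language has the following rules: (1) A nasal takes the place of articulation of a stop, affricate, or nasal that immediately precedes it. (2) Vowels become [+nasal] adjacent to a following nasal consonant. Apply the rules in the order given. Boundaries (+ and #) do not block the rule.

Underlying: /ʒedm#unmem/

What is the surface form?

[ʒedn#ũnnẽm]

Rule 1: /m/ after /d/ (alveolar) → [n]
Rule 1: /m/ after /n/ (alveolar) → [n]
After rule 1: ʒedn#unnem
Rule 2: /u/ before nasal /n/ → [ũ]
Rule 2: /e/ before nasal /m/ → [ẽ]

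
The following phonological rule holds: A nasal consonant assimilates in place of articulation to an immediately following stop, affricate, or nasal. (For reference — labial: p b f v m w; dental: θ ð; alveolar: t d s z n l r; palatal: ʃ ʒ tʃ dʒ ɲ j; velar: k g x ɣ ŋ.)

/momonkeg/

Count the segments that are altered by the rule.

/n/ before /k/ (velar) → [ŋ]
1 segment changes.

1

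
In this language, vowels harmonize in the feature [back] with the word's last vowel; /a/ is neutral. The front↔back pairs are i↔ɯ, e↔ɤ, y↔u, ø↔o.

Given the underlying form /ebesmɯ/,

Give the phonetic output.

/e/ harmonizes with /ɯ/ ([+back]) → [ɤ]
/e/ harmonizes with /ɯ/ ([+back]) → [ɤ]

[ɤbɤsmɯ]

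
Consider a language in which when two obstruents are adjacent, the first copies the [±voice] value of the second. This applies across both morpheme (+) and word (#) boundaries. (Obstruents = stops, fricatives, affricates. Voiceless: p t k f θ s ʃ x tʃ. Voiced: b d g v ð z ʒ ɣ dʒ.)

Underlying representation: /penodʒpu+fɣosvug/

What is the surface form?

[penotʃpu+vɣozvug]

/dʒ/ before /p/ (voiceless) → [tʃ]
/f/ before /ɣ/ (voiced) → [v]
/s/ before /v/ (voiced) → [z]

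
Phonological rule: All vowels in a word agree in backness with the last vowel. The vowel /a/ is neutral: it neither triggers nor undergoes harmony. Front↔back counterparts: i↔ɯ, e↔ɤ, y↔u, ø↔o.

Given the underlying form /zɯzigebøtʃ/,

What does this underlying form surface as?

/ɯ/ harmonizes with /ø/ ([-back]) → [i]

[zizigebøtʃ]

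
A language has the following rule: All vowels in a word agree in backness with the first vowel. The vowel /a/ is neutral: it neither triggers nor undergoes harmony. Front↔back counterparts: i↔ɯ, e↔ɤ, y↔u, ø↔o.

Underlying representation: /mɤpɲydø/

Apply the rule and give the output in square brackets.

/y/ harmonizes with /ɤ/ ([+back]) → [u]
/ø/ harmonizes with /ɤ/ ([+back]) → [o]

[mɤpɲudo]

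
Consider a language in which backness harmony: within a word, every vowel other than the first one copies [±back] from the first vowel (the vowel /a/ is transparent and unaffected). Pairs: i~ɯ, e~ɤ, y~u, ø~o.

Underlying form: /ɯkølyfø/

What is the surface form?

[ɯkolufo]

/ø/ harmonizes with /ɯ/ ([+back]) → [o]
/y/ harmonizes with /ɯ/ ([+back]) → [u]
/ø/ harmonizes with /ɯ/ ([+back]) → [o]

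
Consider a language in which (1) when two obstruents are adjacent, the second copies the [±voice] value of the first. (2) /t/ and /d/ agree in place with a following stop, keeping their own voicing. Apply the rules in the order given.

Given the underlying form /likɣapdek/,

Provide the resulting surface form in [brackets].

Rule 1: /ɣ/ after /k/ (voiceless) → [x]
Rule 1: /d/ after /p/ (voiceless) → [t]
After rule 1: likxaptek
Rule 2: no segment meets the rule's conditions; no change.

[likxaptek]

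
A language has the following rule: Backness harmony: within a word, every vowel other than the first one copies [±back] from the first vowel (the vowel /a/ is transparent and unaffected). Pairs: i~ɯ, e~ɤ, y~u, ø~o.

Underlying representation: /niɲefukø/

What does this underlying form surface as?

/u/ harmonizes with /i/ ([-back]) → [y]

[niɲefykø]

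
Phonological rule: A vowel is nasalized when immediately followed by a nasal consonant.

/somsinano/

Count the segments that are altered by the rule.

/o/ before nasal /m/ → [õ]
/i/ before nasal /n/ → [ĩ]
/a/ before nasal /n/ → [ã]
3 segments change.

3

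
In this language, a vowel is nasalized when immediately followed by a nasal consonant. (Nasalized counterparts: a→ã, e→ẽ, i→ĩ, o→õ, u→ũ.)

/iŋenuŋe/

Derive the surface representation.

[ĩŋẽnũŋe]

/i/ before nasal /ŋ/ → [ĩ]
/e/ before nasal /n/ → [ẽ]
/u/ before nasal /ŋ/ → [ũ]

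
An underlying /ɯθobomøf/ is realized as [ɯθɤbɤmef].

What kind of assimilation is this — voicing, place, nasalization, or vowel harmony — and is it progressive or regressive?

/o/→[ɤ] /o/→[ɤ] /ø/→[e].
Vowels agree with the first vowel, so the harmony is progressive.

vowel harmony, progressive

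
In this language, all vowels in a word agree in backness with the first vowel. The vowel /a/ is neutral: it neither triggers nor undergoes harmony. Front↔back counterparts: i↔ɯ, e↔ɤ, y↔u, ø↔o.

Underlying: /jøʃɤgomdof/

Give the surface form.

[jøʃegømdøf]

/ɤ/ harmonizes with /ø/ ([-back]) → [e]
/o/ harmonizes with /ø/ ([-back]) → [ø]
/o/ harmonizes with /ø/ ([-back]) → [ø]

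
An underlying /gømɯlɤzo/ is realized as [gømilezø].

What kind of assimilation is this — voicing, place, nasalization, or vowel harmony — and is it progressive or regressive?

/ɯ/→[i] /ɤ/→[e] /o/→[ø].
Vowels agree with the first vowel, so the harmony is progressive.

vowel harmony, progressive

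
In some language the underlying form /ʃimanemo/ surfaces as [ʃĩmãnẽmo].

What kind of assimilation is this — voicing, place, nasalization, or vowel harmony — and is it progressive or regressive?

nasalization, regressive

/i/→[ĩ] /a/→[ã] /e/→[ẽ].
Each target copies a feature from the following segment, so the direction is regressive.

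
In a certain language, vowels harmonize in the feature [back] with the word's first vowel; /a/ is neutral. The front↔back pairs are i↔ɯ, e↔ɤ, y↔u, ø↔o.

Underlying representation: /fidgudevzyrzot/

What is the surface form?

[fidgydevzyrzøt]

/u/ harmonizes with /i/ ([-back]) → [y]
/o/ harmonizes with /i/ ([-back]) → [ø]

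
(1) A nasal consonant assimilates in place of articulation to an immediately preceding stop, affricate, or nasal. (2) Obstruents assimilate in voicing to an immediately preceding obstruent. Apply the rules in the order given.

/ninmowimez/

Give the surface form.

[ninnowimez]

Rule 1: /m/ after /n/ (alveolar) → [n]
After rule 1: ninnowimez
Rule 2: no segment meets the rule's conditions; no change.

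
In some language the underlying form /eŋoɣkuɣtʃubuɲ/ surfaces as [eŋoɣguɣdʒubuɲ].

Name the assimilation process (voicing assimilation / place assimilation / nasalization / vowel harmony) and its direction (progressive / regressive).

/k/→[g] /tʃ/→[dʒ].
Each target copies a feature from the preceding segment, so the direction is progressive.

voicing assimilation, progressive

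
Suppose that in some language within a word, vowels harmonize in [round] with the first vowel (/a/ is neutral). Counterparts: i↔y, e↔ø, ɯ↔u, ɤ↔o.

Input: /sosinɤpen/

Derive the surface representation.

[sosynopøn]

/i/ harmonizes with /o/ ([+round]) → [y]
/ɤ/ harmonizes with /o/ ([+round]) → [o]
/e/ harmonizes with /o/ ([+round]) → [ø]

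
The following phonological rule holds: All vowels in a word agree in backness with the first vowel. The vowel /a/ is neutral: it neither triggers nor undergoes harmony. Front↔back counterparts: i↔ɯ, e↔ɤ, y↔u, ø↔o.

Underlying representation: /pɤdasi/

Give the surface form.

/i/ harmonizes with /ɤ/ ([+back]) → [ɯ]

[pɤdasɯ]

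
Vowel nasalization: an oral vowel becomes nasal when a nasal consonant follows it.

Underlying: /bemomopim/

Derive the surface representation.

[bẽmõmopĩm]

/e/ before nasal /m/ → [ẽ]
/o/ before nasal /m/ → [õ]
/i/ before nasal /m/ → [ĩ]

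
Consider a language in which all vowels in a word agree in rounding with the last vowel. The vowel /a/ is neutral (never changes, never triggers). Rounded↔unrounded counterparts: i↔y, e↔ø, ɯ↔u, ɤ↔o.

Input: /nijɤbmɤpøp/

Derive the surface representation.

[nyjobmopøp]

/i/ harmonizes with /ø/ ([+round]) → [y]
/ɤ/ harmonizes with /ø/ ([+round]) → [o]
/ɤ/ harmonizes with /ø/ ([+round]) → [o]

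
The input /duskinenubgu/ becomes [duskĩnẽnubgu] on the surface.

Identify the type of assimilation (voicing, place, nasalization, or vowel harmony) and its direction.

/i/→[ĩ] /e/→[ẽ].
Each target copies a feature from the following segment, so the direction is regressive.

nasalization, regressive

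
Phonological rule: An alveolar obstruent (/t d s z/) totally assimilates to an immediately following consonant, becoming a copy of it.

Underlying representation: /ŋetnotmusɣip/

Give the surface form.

[ŋennommuɣɣip]

/t/ before /n/ → [n] (total assimilation)
/t/ before /m/ → [m] (total assimilation)
/s/ before /ɣ/ → [ɣ] (total assimilation)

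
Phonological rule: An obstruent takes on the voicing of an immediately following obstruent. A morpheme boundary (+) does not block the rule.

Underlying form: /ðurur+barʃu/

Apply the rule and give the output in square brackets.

[ðurur+barʃu]

no segment meets the rule's conditions; no change.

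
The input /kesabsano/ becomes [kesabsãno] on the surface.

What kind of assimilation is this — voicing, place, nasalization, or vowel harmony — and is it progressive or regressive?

/a/→[ã].
Each target copies a feature from the following segment, so the direction is regressive.

nasalization, regressive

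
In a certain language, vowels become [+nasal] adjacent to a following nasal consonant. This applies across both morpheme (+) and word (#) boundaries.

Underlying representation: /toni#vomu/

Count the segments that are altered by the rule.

/o/ before nasal /n/ → [õ]
/o/ before nasal /m/ → [õ]
2 segments change.

2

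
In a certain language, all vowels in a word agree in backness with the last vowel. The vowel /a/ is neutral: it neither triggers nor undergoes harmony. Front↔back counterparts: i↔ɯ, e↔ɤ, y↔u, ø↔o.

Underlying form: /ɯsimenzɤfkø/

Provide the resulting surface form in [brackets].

/ɯ/ harmonizes with /ø/ ([-back]) → [i]
/ɤ/ harmonizes with /ø/ ([-back]) → [e]

[isimenzefkø]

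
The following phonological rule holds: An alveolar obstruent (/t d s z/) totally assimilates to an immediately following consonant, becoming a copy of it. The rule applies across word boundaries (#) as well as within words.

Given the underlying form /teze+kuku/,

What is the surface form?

no segment meets the rule's conditions; no change.

[teze+kuku]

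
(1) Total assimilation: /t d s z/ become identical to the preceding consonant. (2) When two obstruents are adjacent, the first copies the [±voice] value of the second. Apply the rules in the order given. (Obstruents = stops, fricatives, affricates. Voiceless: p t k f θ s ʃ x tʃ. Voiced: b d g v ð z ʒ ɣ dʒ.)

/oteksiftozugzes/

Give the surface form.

Rule 1: /s/ after /k/ → [k] (total assimilation)
Rule 1: /t/ after /f/ → [f] (total assimilation)
Rule 1: /z/ after /g/ → [g] (total assimilation)
After rule 1: otekkiffozugges
Rule 2: no segment meets the rule's conditions; no change.

[otekkiffozugges]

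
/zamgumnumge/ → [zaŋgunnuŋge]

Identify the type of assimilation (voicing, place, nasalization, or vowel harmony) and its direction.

/m/→[ŋ] /m/→[n] /m/→[ŋ].
Each target copies a feature from the following segment, so the direction is regressive.

place assimilation, regressive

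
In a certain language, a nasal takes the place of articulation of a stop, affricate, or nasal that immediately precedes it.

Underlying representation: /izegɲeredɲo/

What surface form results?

[izegŋeredno]

/ɲ/ after /g/ (velar) → [ŋ]
/ɲ/ after /d/ (alveolar) → [n]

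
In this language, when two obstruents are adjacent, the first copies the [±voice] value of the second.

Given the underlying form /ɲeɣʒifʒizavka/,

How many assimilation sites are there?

2

/f/ before /ʒ/ (voiced) → [v]
/v/ before /k/ (voiceless) → [f]
2 segments change.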